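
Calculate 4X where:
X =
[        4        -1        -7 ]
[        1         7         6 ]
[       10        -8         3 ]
4X =
[       16        -4       -28 ]
[        4        28        24 ]
[       40       -32        12 ]

Scalar multiplication is elementwise: (4X)[i][j] = 4 * X[i][j].
  (4X)[0][0] = 4 * (4) = 16
  (4X)[0][1] = 4 * (-1) = -4
  (4X)[0][2] = 4 * (-7) = -28
  (4X)[1][0] = 4 * (1) = 4
  (4X)[1][1] = 4 * (7) = 28
  (4X)[1][2] = 4 * (6) = 24
  (4X)[2][0] = 4 * (10) = 40
  (4X)[2][1] = 4 * (-8) = -32
  (4X)[2][2] = 4 * (3) = 12
4X =
[       16        -4       -28 ]
[        4        28        24 ]
[       40       -32        12 ]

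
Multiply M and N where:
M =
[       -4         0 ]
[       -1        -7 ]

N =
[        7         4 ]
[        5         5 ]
MN =
[      -28       -16 ]
[      -42       -39 ]

Matrix multiplication: (MN)[i][j] = sum over k of M[i][k] * N[k][j].
  (MN)[0][0] = (-4)*(7) + (0)*(5) = -28
  (MN)[0][1] = (-4)*(4) + (0)*(5) = -16
  (MN)[1][0] = (-1)*(7) + (-7)*(5) = -42
  (MN)[1][1] = (-1)*(4) + (-7)*(5) = -39
MN =
[      -28       -16 ]
[      -42       -39 ]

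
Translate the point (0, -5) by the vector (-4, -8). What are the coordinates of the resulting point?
(-4, -13)

Translation by (-4, -8):
x' = 0 + -4 = -4
y' = -5 + -8 = -13
Homogeneous matrix: [[1, 0, -4], [0, 1, -8], [0, 0, 1]]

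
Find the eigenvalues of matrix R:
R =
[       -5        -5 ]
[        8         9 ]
λ = -1, 5

Solve det(R - λI) = 0. For a 2×2 matrix the characteristic equation is λ² - (trace)λ + det = 0.
trace(R) = a + d = -5 + 9 = 4.
det(R) = a*d - b*c = (-5)*(9) - (-5)*(8) = -45 + 40 = -5.
Characteristic equation: λ² - (4)λ + (-5) = 0.
Discriminant = (4)² - 4*(-5) = 16 + 20 = 36.
λ = (4 ± √36) / 2 = (4 ± 6) / 2 = -1, 5.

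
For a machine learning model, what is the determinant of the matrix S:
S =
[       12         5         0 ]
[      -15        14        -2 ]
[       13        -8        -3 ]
det(S) = -1051

Expand along row 0 (cofactor expansion): det(S) = a*(e*i - f*h) - b*(d*i - f*g) + c*(d*h - e*g), where the 3×3 is [[a, b, c], [d, e, f], [g, h, i]].
Minor M_00 = (14)*(-3) - (-2)*(-8) = -42 - 16 = -58.
Minor M_01 = (-15)*(-3) - (-2)*(13) = 45 + 26 = 71.
Minor M_02 = (-15)*(-8) - (14)*(13) = 120 - 182 = -62.
det(S) = (12)*(-58) - (5)*(71) + (0)*(-62) = -696 - 355 + 0 = -1051.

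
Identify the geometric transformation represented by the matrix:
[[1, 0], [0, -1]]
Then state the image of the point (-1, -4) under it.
reflection across the x-axis; image of (-1, -4) is (-1, 4)

This is a symmetric orthogonal matrix with determinant -1, which characterizes a reflection in ℝ².
The matrix [[1, 0], [0, -1]] represents: reflection across the x-axis.
Applying it to (-1, -4): [1·-1 + 0·-4, 0·-1 + -1·-4] = (-1, 4).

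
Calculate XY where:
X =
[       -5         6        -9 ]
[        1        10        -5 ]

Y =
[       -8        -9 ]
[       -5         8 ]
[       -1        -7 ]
XY =
[       19       156 ]
[      -53       106 ]

Matrix multiplication: (XY)[i][j] = sum over k of X[i][k] * Y[k][j].
  (XY)[0][0] = (-5)*(-8) + (6)*(-5) + (-9)*(-1) = 19
  (XY)[0][1] = (-5)*(-9) + (6)*(8) + (-9)*(-7) = 156
  (XY)[1][0] = (1)*(-8) + (10)*(-5) + (-5)*(-1) = -53
  (XY)[1][1] = (1)*(-9) + (10)*(8) + (-5)*(-7) = 106
XY =
[       19       156 ]
[      -53       106 ]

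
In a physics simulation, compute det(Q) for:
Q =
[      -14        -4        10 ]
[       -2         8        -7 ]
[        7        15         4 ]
det(Q) = -2614

Expand along row 0 (cofactor expansion): det(Q) = a*(e*i - f*h) - b*(d*i - f*g) + c*(d*h - e*g), where the 3×3 is [[a, b, c], [d, e, f], [g, h, i]].
Minor M_00 = (8)*(4) - (-7)*(15) = 32 + 105 = 137.
Minor M_01 = (-2)*(4) - (-7)*(7) = -8 + 49 = 41.
Minor M_02 = (-2)*(15) - (8)*(7) = -30 - 56 = -86.
det(Q) = (-14)*(137) - (-4)*(41) + (10)*(-86) = -1918 + 164 - 860 = -2614.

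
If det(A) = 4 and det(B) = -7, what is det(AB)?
-28

Use the multiplicative property of determinants: det(AB) = det(A)*det(B).
det(AB) = (4)*(-7) = -28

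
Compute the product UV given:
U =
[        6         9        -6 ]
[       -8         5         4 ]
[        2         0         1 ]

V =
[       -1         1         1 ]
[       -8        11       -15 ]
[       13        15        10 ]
UV =
[     -156        15      -189 ]
[       20       107       -43 ]
[       11        17        12 ]

Matrix multiplication: (UV)[i][j] = sum over k of U[i][k] * V[k][j].
  (UV)[0][0] = (6)*(-1) + (9)*(-8) + (-6)*(13) = -156
  (UV)[0][1] = (6)*(1) + (9)*(11) + (-6)*(15) = 15
  (UV)[0][2] = (6)*(1) + (9)*(-15) + (-6)*(10) = -189
  (UV)[1][0] = (-8)*(-1) + (5)*(-8) + (4)*(13) = 20
  (UV)[1][1] = (-8)*(1) + (5)*(11) + (4)*(15) = 107
  (UV)[1][2] = (-8)*(1) + (5)*(-15) + (4)*(10) = -43
  (UV)[2][0] = (2)*(-1) + (0)*(-8) + (1)*(13) = 11
  (UV)[2][1] = (2)*(1) + (0)*(11) + (1)*(15) = 17
  (UV)[2][2] = (2)*(1) + (0)*(-15) + (1)*(10) = 12
UV =
[     -156        15      -189 ]
[       20       107       -43 ]
[       11        17        12 ]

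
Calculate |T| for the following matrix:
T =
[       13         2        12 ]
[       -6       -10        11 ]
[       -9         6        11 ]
det(T) = -3866

Expand along row 0 (cofactor expansion): det(T) = a*(e*i - f*h) - b*(d*i - f*g) + c*(d*h - e*g), where the 3×3 is [[a, b, c], [d, e, f], [g, h, i]].
Minor M_00 = (-10)*(11) - (11)*(6) = -110 - 66 = -176.
Minor M_01 = (-6)*(11) - (11)*(-9) = -66 + 99 = 33.
Minor M_02 = (-6)*(6) - (-10)*(-9) = -36 - 90 = -126.
det(T) = (13)*(-176) - (2)*(33) + (12)*(-126) = -2288 - 66 - 1512 = -3866.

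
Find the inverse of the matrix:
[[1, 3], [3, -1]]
[[1/10, 3/10], [3/10, -1/10]]

For [[a,b],[c,d]], inverse = (1/det)·[[d,-b],[-c,a]]
det = 1·-1 - 3·3 = -10
Inverse = (1/-10)·[[-1, -3], [-3, 1]]
        = [[1/10, 3/10], [3/10, -1/10]]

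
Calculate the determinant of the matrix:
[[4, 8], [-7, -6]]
32

For a 2×2 matrix [[a, b], [c, d]], det = ad - bc
det = (4)(-6) - (8)(-7) = -24 - -56 = 32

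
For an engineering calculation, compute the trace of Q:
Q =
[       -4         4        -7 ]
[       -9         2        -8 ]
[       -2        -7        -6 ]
tr(Q) = -4 + 2 - 6 = -8

The trace of a square matrix is the sum of its diagonal entries.
Diagonal entries of Q: Q[0][0] = -4, Q[1][1] = 2, Q[2][2] = -6.
tr(Q) = -4 + 2 - 6 = -8.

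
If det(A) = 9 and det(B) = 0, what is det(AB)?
0

Use the multiplicative property of determinants: det(AB) = det(A)*det(B).
det(AB) = (9)*(0) = 0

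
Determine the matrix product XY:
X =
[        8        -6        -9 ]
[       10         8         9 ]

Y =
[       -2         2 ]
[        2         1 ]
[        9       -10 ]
XY =
[     -109       100 ]
[       77       -62 ]

Matrix multiplication: (XY)[i][j] = sum over k of X[i][k] * Y[k][j].
  (XY)[0][0] = (8)*(-2) + (-6)*(2) + (-9)*(9) = -109
  (XY)[0][1] = (8)*(2) + (-6)*(1) + (-9)*(-10) = 100
  (XY)[1][0] = (10)*(-2) + (8)*(2) + (9)*(9) = 77
  (XY)[1][1] = (10)*(2) + (8)*(1) + (9)*(-10) = -62
XY =
[     -109       100 ]
[       77       -62 ]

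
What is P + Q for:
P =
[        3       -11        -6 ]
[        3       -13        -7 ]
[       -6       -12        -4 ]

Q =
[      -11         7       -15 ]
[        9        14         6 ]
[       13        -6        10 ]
P + Q =
[       -8        -4       -21 ]
[       12         1        -1 ]
[        7       -18         6 ]

Matrix addition is elementwise: (P+Q)[i][j] = P[i][j] + Q[i][j].
  (P+Q)[0][0] = (3) + (-11) = -8
  (P+Q)[0][1] = (-11) + (7) = -4
  (P+Q)[0][2] = (-6) + (-15) = -21
  (P+Q)[1][0] = (3) + (9) = 12
  (P+Q)[1][1] = (-13) + (14) = 1
  (P+Q)[1][2] = (-7) + (6) = -1
  (P+Q)[2][0] = (-6) + (13) = 7
  (P+Q)[2][1] = (-12) + (-6) = -18
  (P+Q)[2][2] = (-4) + (10) = 6
P + Q =
[       -8        -4       -21 ]
[       12         1        -1 ]
[        7       -18         6 ]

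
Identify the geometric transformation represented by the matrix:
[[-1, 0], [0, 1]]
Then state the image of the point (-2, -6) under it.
reflection across the y-axis; image of (-2, -6) is (2, -6)

This is a symmetric orthogonal matrix with determinant -1, which characterizes a reflection in ℝ².
The matrix [[-1, 0], [0, 1]] represents: reflection across the y-axis.
Applying it to (-2, -6): [-1·-2 + 0·-6, 0·-2 + 1·-6] = (2, -6).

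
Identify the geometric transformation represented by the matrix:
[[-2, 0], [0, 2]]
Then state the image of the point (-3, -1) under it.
non-uniform scaling by (-2, 2); image of (-3, -1) is (6, -2)

This is diagonal with distinct entries, so it scales the x-axis by -2 and the y-axis by 2.
The matrix [[-2, 0], [0, 2]] represents: non-uniform scaling by (-2, 2).
Applying it to (-3, -1): [-2·-3 + 0·-1, 0·-3 + 2·-1] = (6, -2).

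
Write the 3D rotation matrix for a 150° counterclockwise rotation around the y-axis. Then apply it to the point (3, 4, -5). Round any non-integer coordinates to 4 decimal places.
R = [[-√3/2, 0, 1/2], [0, 1, 0], [-1/2, 0, -√3/2]]; R·(3, 4, -5) = (-5.0981, 4.0000, 2.8301)

Rotation matrix for 150° around y-axis:
cos(150°) = -√3/2, sin(150°) = 1/2
R = [[-√3/2, 0, 1/2], [0, 1, 0], [-1/2, 0, -√3/2]]
Apply to (3, 4, -5): R·[3, 4, -5]ᵀ = (-5.0981, 4.0000, 2.8301)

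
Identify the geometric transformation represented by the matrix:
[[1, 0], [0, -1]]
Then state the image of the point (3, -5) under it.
reflection across the x-axis; image of (3, -5) is (3, 5)

This is a symmetric orthogonal matrix with determinant -1, which characterizes a reflection in ℝ².
The matrix [[1, 0], [0, -1]] represents: reflection across the x-axis.
Applying it to (3, -5): [1·3 + 0·-5, 0·3 + -1·-5] = (3, 5).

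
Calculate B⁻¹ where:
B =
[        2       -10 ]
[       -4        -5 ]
det(B) = -50
B⁻¹ =
[     1/10      -1/5 ]
[    -2/25     -1/25 ]

For a 2×2 matrix B = [[a, b], [c, d]] with det(B) ≠ 0, B⁻¹ = (1/det(B)) * [[d, -b], [-c, a]].
det(B) = (2)*(-5) - (-10)*(-4) = -10 - 40 = -50.
B⁻¹ = (1/-50) * [[-5, 10], [4, 2]].
Dividing each entry by -50 and reducing:
B⁻¹ =
[     1/10      -1/5 ]
[    -2/25     -1/25 ]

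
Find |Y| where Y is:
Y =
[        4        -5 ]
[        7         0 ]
det(Y) = 35

For a 2×2 matrix [[a, b], [c, d]], det = a*d - b*c.
det(Y) = (4)*(0) - (-5)*(7) = 0 + 35 = 35.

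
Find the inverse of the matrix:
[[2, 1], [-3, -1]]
[[-1, -1], [3, 2]]

For [[a,b],[c,d]], inverse = (1/det)·[[d,-b],[-c,a]]
det = 2·-1 - 1·-3 = 1
Inverse = (1/1)·[[-1, -1], [3, 2]]
        = [[-1, -1], [3, 2]]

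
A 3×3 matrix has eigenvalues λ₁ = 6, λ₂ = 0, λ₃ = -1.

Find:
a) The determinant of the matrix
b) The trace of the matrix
det = 0, trace = 5

Two standard eigenvalue identities:
- det(A) equals the product of the eigenvalues (counted with multiplicity).
- trace(A) equals the sum of the eigenvalues.
det(A) = (6)*(0)*(-1) = 0.
trace(A) = 6 + 0 - 1 = 5.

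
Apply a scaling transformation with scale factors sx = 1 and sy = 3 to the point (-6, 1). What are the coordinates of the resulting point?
(-6, 3)

Scaling matrix:
[[1, 0], [0, 3]]
Result: (-6 × 1, 1 × 3) = (-6, 3)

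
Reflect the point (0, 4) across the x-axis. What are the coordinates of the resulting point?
(0, -4)

Reflection across x-axis: (0, 4) → (0, -4)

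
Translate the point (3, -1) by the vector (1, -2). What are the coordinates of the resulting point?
(4, -3)

Translation by (1, -2):
x' = 3 + 1 = 4
y' = -1 + -2 = -3
Homogeneous matrix: [[1, 0, 1], [0, 1, -2], [0, 0, 1]]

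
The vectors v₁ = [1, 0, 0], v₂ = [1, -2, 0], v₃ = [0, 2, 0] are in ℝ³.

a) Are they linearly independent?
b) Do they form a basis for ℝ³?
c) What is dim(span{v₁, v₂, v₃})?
Not independent, not a basis, dim(span) = 2

Check whether v₃ can be written as a linear combination of v₁ and v₂.
v₃ = (1)·v₁ + (-1)·v₂ = [0, 2, 0], so the three vectors are linearly dependent.
Thus they do not form a basis for ℝ³, and dim(span{v₁, v₂, v₃}) = 2 (spanned by v₁ and v₂).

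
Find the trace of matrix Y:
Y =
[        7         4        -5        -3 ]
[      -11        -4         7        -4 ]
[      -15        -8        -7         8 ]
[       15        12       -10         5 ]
tr(Y) = 7 - 4 - 7 + 5 = 1

The trace of a square matrix is the sum of its diagonal entries.
Diagonal entries of Y: Y[0][0] = 7, Y[1][1] = -4, Y[2][2] = -7, Y[3][3] = 5.
tr(Y) = 7 - 4 - 7 + 5 = 1.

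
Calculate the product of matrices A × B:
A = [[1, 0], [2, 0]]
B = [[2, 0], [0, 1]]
[[2, 0], [4, 0]]

Matrix multiplication:
C[0][0] = 1×2 + 0×0 = 2
C[0][1] = 1×0 + 0×1 = 0
C[1][0] = 2×2 + 0×0 = 4
C[1][1] = 2×0 + 0×1 = 0
Result: [[2, 0], [4, 0]]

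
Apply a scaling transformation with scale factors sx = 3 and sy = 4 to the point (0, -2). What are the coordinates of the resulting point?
(0, -8)

Scaling matrix:
[[3, 0], [0, 4]]
Result: (0 × 3, -2 × 4) = (0, -8)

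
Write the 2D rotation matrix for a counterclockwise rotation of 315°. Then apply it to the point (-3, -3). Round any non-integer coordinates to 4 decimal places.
R = [[√2/2, √2/2], [-√2/2, √2/2]]; R·(-3, -3) = (-4.2426, 0.0000)

Rotation matrix formula: R(θ) = [[cos θ, -sin θ], [sin θ, cos θ]]
For θ = 315°:
cos(315°) = √2/2
sin(315°) = -√2/2
R = [[√2/2, √2/2], [-√2/2, √2/2]]
Apply to (-3, -3): [√2/2·-3 + (√2/2)·-3, -√2/2·-3 + √2/2·-3] = (-4.2426, 0.0000)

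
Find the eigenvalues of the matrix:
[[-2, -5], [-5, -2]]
λ = -7 and λ = 3

Characteristic equation: det(A - λI) = 0
λ² - (trace)λ + (det) = 0
λ² - (-4)λ + (-21) = 0
λ² + 4λ - 21 = 0
Solving: λ = -7, 3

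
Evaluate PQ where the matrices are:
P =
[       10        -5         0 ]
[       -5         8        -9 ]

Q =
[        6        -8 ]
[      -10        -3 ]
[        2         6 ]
PQ =
[      110       -65 ]
[     -128       -38 ]

Matrix multiplication: (PQ)[i][j] = sum over k of P[i][k] * Q[k][j].
  (PQ)[0][0] = (10)*(6) + (-5)*(-10) + (0)*(2) = 110
  (PQ)[0][1] = (10)*(-8) + (-5)*(-3) + (0)*(6) = -65
  (PQ)[1][0] = (-5)*(6) + (8)*(-10) + (-9)*(2) = -128
  (PQ)[1][1] = (-5)*(-8) + (8)*(-3) + (-9)*(6) = -38
PQ =
[      110       -65 ]
[     -128       -38 ]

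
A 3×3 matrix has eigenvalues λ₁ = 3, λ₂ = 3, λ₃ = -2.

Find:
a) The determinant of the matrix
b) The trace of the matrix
det = -18, trace = 4

Two standard eigenvalue identities:
- det(A) equals the product of the eigenvalues (counted with multiplicity).
- trace(A) equals the sum of the eigenvalues.
det(A) = (3)*(3)*(-2) = -18.
trace(A) = 3 + 3 - 2 = 4.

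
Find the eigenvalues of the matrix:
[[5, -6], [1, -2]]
λ = -1 and λ = 4

Characteristic equation: det(A - λI) = 0
λ² - (trace)λ + (det) = 0
λ² - (3)λ + (-4) = 0
λ² - 3λ - 4 = 0
Solving: λ = -1, 4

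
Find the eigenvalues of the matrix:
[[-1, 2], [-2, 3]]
λ = 1 and λ = 1

Characteristic equation: det(A - λI) = 0
λ² - (trace)λ + (det) = 0
λ² - (2)λ + (1) = 0
λ² - 2λ + 1 = 0
Solving: λ = 1, 1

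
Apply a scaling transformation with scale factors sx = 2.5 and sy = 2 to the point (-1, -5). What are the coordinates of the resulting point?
(-2.5, -10)

Scaling matrix:
[[2.50, 0], [0, 2]]
Result: (-1 × 2.5, -5 × 2) = (-2.5, -10)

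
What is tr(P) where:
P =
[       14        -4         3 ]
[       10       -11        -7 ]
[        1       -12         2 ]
tr(P) = 14 - 11 + 2 = 5

The trace of a square matrix is the sum of its diagonal entries.
Diagonal entries of P: P[0][0] = 14, P[1][1] = -11, P[2][2] = 2.
tr(P) = 14 - 11 + 2 = 5.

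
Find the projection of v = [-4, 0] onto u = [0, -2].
[0, 0]

The projection of v onto u is proj_u(v) = ((v·u) / (u·u)) · u.
v·u = (-4)*(0) + (0)*(-2) = 0.
u·u = (0)*(0) + (-2)*(-2) = 4.
coefficient = 0 / 4 = 0.
proj_u(v) = 0 · [0, -2] = [0, 0].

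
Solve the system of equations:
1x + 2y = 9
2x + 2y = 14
x = 5, y = 2

Use elimination (row reduction):
Equation 1: 1x + 2y = 9.
Equation 2: 2x + 2y = 14.
Multiply Eq1 by 2 and Eq2 by 1: 2x + 4y = 18;  2x + 2y = 14.
Subtract: (-2)y = -4, so y = 2.
Back-substitute into Eq1: 1x + 2*(2) = 9, so x = 5.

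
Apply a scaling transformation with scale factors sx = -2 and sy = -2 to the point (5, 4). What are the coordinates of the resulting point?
(-10, -8)

Scaling matrix:
[[-2, 0], [0, -2]]
Result: (5 × -2, 4 × -2) = (-10, -8)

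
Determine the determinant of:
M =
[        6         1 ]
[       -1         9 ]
det(M) = 55

For a 2×2 matrix [[a, b], [c, d]], det = a*d - b*c.
det(M) = (6)*(9) - (1)*(-1) = 54 + 1 = 55.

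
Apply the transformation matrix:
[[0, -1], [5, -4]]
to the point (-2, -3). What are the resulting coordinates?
(3, 2)

Matrix multiplication:
[[0, -1], [5, -4]] × [-2, -3]ᵀ
= [0×-2 + -1×-3, 5×-2 + -4×-3]ᵀ
= [3.0000, 2.0000]ᵀ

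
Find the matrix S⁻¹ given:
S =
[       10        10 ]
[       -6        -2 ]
det(S) = 40
S⁻¹ =
[    -1/20      -1/4 ]
[     3/20       1/4 ]

For a 2×2 matrix S = [[a, b], [c, d]] with det(S) ≠ 0, S⁻¹ = (1/det(S)) * [[d, -b], [-c, a]].
det(S) = (10)*(-2) - (10)*(-6) = -20 + 60 = 40.
S⁻¹ = (1/40) * [[-2, -10], [6, 10]].
Dividing each entry by 40 and reducing:
S⁻¹ =
[    -1/20      -1/4 ]
[     3/20       1/4 ]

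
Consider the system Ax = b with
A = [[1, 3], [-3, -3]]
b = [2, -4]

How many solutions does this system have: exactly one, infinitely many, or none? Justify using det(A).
Exactly one solution

Compute det(A) = (1)*(-3) - (3)*(-3) = 6.
Because det(A) ≠ 0, A is invertible and Ax = b has a unique solution for every b (here x = A⁻¹ b).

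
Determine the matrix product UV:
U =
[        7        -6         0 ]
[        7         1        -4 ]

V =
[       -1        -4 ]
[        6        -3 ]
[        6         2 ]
UV =
[      -43       -10 ]
[      -25       -39 ]

Matrix multiplication: (UV)[i][j] = sum over k of U[i][k] * V[k][j].
  (UV)[0][0] = (7)*(-1) + (-6)*(6) + (0)*(6) = -43
  (UV)[0][1] = (7)*(-4) + (-6)*(-3) + (0)*(2) = -10
  (UV)[1][0] = (7)*(-1) + (1)*(6) + (-4)*(6) = -25
  (UV)[1][1] = (7)*(-4) + (1)*(-3) + (-4)*(2) = -39
UV =
[      -43       -10 ]
[      -25       -39 ]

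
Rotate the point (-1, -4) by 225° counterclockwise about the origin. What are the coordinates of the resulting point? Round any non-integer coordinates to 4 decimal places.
(-2.1213, 3.5355)

Rotation matrix R(θ) = [[cos θ, -sin θ], [sin θ, cos θ]]; for θ = 225°:
R = [[-√2/2, √2/2], [-√2/2, -√2/2]]
Result: R × [-1, -4]ᵀ = [-√2/2·-1 + (√2/2)·-4, -√2/2·-1 + (-√2/2)·-4]ᵀ = (-2.1213, 3.5355)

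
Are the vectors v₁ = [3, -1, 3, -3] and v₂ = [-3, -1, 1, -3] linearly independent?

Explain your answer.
Yes, linearly independent

Two vectors are linearly dependent iff one is a scalar multiple of the other.
No single scalar k satisfies v₂ = k·v₁ (the ratios of corresponding entries disagree), so v₁ and v₂ are linearly independent.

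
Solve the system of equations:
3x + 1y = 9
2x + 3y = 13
x = 2, y = 3

Use elimination (row reduction):
Equation 1: 3x + 1y = 9.
Equation 2: 2x + 3y = 13.
Multiply Eq1 by 2 and Eq2 by 3: 6x + 2y = 18;  6x + 9y = 39.
Subtract: (7)y = 21, so y = 3.
Back-substitute into Eq1: 3x + 1*(3) = 9, so x = 2.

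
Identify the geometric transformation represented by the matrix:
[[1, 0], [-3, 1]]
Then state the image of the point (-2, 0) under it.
vertical shear with factor -3; image of (-2, 0) is (-2, 6)

The matrix [[1, 0], [k, 1]] sends (x, y) to (x, -3x + y), leaving the x-coordinate fixed: a vertical shear.
The matrix [[1, 0], [-3, 1]] represents: vertical shear with factor -3.
Applying it to (-2, 0): [1·-2 + 0·0, -3·-2 + 1·0] = (-2, 6).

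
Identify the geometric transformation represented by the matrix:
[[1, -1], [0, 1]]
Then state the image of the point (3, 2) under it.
horizontal shear with factor -1; image of (3, 2) is (1, 2)

The matrix [[1, k], [0, 1]] sends (x, y) to (x + -1y, y), leaving the y-coordinate fixed: a horizontal shear.
The matrix [[1, -1], [0, 1]] represents: horizontal shear with factor -1.
Applying it to (3, 2): [1·3 + -1·2, 0·3 + 1·2] = (1, 2).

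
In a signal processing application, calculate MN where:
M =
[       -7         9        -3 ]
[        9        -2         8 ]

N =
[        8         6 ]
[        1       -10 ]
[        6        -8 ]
MN =
[      -65      -108 ]
[      118        10 ]

Matrix multiplication: (MN)[i][j] = sum over k of M[i][k] * N[k][j].
  (MN)[0][0] = (-7)*(8) + (9)*(1) + (-3)*(6) = -65
  (MN)[0][1] = (-7)*(6) + (9)*(-10) + (-3)*(-8) = -108
  (MN)[1][0] = (9)*(8) + (-2)*(1) + (8)*(6) = 118
  (MN)[1][1] = (9)*(6) + (-2)*(-10) + (8)*(-8) = 10
MN =
[      -65      -108 ]
[      118        10 ]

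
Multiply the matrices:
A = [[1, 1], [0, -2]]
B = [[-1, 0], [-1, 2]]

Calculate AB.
[[-2, 2], [2, -4]]

Each entry (i,j) of AB = sum over k of A[i][k]*B[k][j].
(AB)[0][0] = (1)*(-1) + (1)*(-1) = -2
(AB)[0][1] = (1)*(0) + (1)*(2) = 2
(AB)[1][0] = (0)*(-1) + (-2)*(-1) = 2
(AB)[1][1] = (0)*(0) + (-2)*(2) = -4
AB = [[-2, 2], [2, -4]]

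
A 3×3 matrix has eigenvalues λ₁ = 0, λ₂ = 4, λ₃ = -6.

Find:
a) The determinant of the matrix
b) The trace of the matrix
det = 0, trace = -2

Two standard eigenvalue identities:
- det(A) equals the product of the eigenvalues (counted with multiplicity).
- trace(A) equals the sum of the eigenvalues.
det(A) = (0)*(4)*(-6) = 0.
trace(A) = 0 + 4 - 6 = -2.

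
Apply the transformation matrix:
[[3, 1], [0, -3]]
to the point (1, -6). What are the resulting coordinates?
(-3, 18)

Matrix multiplication:
[[3, 1], [0, -3]] × [1, -6]ᵀ
= [3×1 + 1×-6, 0×1 + -3×-6]ᵀ
= [-3.0000, 18.0000]ᵀ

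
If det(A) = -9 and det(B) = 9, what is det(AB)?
-81

Use the multiplicative property of determinants: det(AB) = det(A)*det(B).
det(AB) = (-9)*(9) = -81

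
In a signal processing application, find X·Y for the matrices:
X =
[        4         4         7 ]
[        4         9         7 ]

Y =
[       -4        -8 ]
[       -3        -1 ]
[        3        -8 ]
XY =
[       -7       -92 ]
[      -22       -97 ]

Matrix multiplication: (XY)[i][j] = sum over k of X[i][k] * Y[k][j].
  (XY)[0][0] = (4)*(-4) + (4)*(-3) + (7)*(3) = -7
  (XY)[0][1] = (4)*(-8) + (4)*(-1) + (7)*(-8) = -92
  (XY)[1][0] = (4)*(-4) + (9)*(-3) + (7)*(3) = -22
  (XY)[1][1] = (4)*(-8) + (9)*(-1) + (7)*(-8) = -97
XY =
[       -7       -92 ]
[      -22       -97 ]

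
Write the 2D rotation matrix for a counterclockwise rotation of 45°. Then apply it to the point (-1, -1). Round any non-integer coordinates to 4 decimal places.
R = [[√2/2, -√2/2], [√2/2, √2/2]]; R·(-1, -1) = (0.0000, -1.4142)

Rotation matrix formula: R(θ) = [[cos θ, -sin θ], [sin θ, cos θ]]
For θ = 45°:
cos(45°) = √2/2
sin(45°) = √2/2
R = [[√2/2, -√2/2], [√2/2, √2/2]]
Apply to (-1, -1): [√2/2·-1 + (-√2/2)·-1, √2/2·-1 + √2/2·-1] = (0.0000, -1.4142)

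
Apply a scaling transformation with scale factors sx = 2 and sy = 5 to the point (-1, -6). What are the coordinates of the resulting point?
(-2, -30)

Scaling matrix:
[[2, 0], [0, 5]]
Result: (-1 × 2, -6 × 5) = (-2, -30)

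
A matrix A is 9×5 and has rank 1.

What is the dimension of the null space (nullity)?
4

The rank-nullity theorem for an m×n matrix states:
rank(A) + nullity(A) = n (the number of columns).
Here n = 5 and rank(A) = 1, so nullity(A) = 5 - 1 = 4.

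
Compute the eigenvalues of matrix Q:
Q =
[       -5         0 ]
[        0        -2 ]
λ = -5, -2

Solve det(Q - λI) = 0. For a 2×2 matrix the characteristic equation is λ² - (trace)λ + det = 0.
trace(Q) = a + d = -5 - 2 = -7.
det(Q) = a*d - b*c = (-5)*(-2) - (0)*(0) = 10 - 0 = 10.
Characteristic equation: λ² - (-7)λ + (10) = 0.
Discriminant = (-7)² - 4*(10) = 49 - 40 = 9.
λ = (-7 ± √9) / 2 = (-7 ± 3) / 2 = -5, -2.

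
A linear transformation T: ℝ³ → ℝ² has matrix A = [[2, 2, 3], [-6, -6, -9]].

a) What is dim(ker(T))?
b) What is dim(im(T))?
dim(ker) = 2, dim(im) = 1

Observe that row 2 = -3 × row 1 (so the rows are linearly dependent).
Thus rank(A) = 1 (only one linearly independent row).
dim(im(T)) = rank(A) = 1.
By the rank-nullity theorem applied to T: ℝ³ → ℝ², rank(A) + nullity(A) = 3 (the domain dimension), so dim(ker(T)) = 3 - 1 = 2.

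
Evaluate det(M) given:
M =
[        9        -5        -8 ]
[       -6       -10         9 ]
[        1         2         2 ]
det(M) = -431

Expand along row 0 (cofactor expansion): det(M) = a*(e*i - f*h) - b*(d*i - f*g) + c*(d*h - e*g), where the 3×3 is [[a, b, c], [d, e, f], [g, h, i]].
Minor M_00 = (-10)*(2) - (9)*(2) = -20 - 18 = -38.
Minor M_01 = (-6)*(2) - (9)*(1) = -12 - 9 = -21.
Minor M_02 = (-6)*(2) - (-10)*(1) = -12 + 10 = -2.
det(M) = (9)*(-38) - (-5)*(-21) + (-8)*(-2) = -342 - 105 + 16 = -431.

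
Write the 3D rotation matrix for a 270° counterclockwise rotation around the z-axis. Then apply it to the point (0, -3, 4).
R = [[0, 1, 0], [-1, 0, 0], [0, 0, 1]]; R·(0, -3, 4) = (-3, 0, 4)

Rotation matrix for 270° around z-axis:
cos(270°) = 0, sin(270°) = -1
R = [[0, 1, 0], [-1, 0, 0], [0, 0, 1]]
Apply to (0, -3, 4): R·[0, -3, 4]ᵀ = (-3, 0, 4)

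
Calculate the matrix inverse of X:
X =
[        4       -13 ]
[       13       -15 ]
det(X) = 109
X⁻¹ =
[  -15/109    13/109 ]
[  -13/109     4/109 ]

For a 2×2 matrix X = [[a, b], [c, d]] with det(X) ≠ 0, X⁻¹ = (1/det(X)) * [[d, -b], [-c, a]].
det(X) = (4)*(-15) - (-13)*(13) = -60 + 169 = 109.
X⁻¹ = (1/109) * [[-15, 13], [-13, 4]].
Dividing each entry by 109 and reducing:
X⁻¹ =
[  -15/109    13/109 ]
[  -13/109     4/109 ]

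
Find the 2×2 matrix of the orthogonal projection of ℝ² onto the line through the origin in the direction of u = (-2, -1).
[[4/5, 2/5], [2/5, 1/5]]

The orthogonal projection onto the line spanned by a nonzero vector u = (a, b) has matrix P = (u uᵀ) / (uᵀ u) = (1/(a² + b²)) · [[a², ab], [ab, b²]].
Here u = (-2, -1), so a² + b² = 4 + 1 = 5.
P = (1/5) · [[4, 2], [2, 1]] = [[4/5, 2/5], [2/5, 1/5]].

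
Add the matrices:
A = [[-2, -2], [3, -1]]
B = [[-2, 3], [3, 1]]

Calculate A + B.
[[-4, 1], [6, 0]]

Add corresponding elements:
(-2)+(-2)=-4
(-2)+(3)=1
(3)+(3)=6
(-1)+(1)=0
A + B = [[-4, 1], [6, 0]]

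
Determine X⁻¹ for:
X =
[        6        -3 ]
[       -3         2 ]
det(X) = 3
X⁻¹ =
[      2/3         1 ]
[        1         2 ]

For a 2×2 matrix X = [[a, b], [c, d]] with det(X) ≠ 0, X⁻¹ = (1/det(X)) * [[d, -b], [-c, a]].
det(X) = (6)*(2) - (-3)*(-3) = 12 - 9 = 3.
X⁻¹ = (1/3) * [[2, 3], [3, 6]].
Dividing each entry by 3 and reducing:
X⁻¹ =
[      2/3         1 ]
[        1         2 ]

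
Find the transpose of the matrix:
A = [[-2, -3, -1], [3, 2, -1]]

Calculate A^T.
[[-2, 3], [-3, 2], [-1, -1]]

The transpose sends entry (i,j) to (j,i); rows become columns.
Row 0 of A: [-2, -3, -1] -> column 0 of A^T.
Row 1 of A: [3, 2, -1] -> column 1 of A^T.
A^T = [[-2, 3], [-3, 2], [-1, -1]]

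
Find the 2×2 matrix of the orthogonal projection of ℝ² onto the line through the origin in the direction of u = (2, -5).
[[4/29, -10/29], [-10/29, 25/29]]

The orthogonal projection onto the line spanned by a nonzero vector u = (a, b) has matrix P = (u uᵀ) / (uᵀ u) = (1/(a² + b²)) · [[a², ab], [ab, b²]].
Here u = (2, -5), so a² + b² = 4 + 25 = 29.
P = (1/29) · [[4, -10], [-10, 25]] = [[4/29, -10/29], [-10/29, 25/29]].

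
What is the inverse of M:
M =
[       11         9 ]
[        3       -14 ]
det(M) = -181
M⁻¹ =
[   14/181     9/181 ]
[    3/181   -11/181 ]

For a 2×2 matrix M = [[a, b], [c, d]] with det(M) ≠ 0, M⁻¹ = (1/det(M)) * [[d, -b], [-c, a]].
det(M) = (11)*(-14) - (9)*(3) = -154 - 27 = -181.
M⁻¹ = (1/-181) * [[-14, -9], [-3, 11]].
Dividing each entry by -181 and reducing:
M⁻¹ =
[   14/181     9/181 ]
[    3/181   -11/181 ]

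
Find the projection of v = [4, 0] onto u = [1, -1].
[2, -2]

The projection of v onto u is proj_u(v) = ((v·u) / (u·u)) · u.
v·u = (4)*(1) + (0)*(-1) = 4.
u·u = (1)*(1) + (-1)*(-1) = 2.
coefficient = 4 / 2 = 2.
proj_u(v) = 2 · [1, -1] = [2, -2].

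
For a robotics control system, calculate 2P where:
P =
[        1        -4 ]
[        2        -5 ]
2P =
[        2        -8 ]
[        4       -10 ]

Scalar multiplication is elementwise: (2P)[i][j] = 2 * P[i][j].
  (2P)[0][0] = 2 * (1) = 2
  (2P)[0][1] = 2 * (-4) = -8
  (2P)[1][0] = 2 * (2) = 4
  (2P)[1][1] = 2 * (-5) = -10
2P =
[        2        -8 ]
[        4       -10 ]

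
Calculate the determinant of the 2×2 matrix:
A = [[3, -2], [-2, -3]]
-13

For A = [[a, b], [c, d]], det(A) = a*d - b*c.
det(A) = (3)*(-3) - (-2)*(-2) = -9 - 4 = -13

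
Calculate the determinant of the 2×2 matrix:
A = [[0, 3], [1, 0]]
-3

For A = [[a, b], [c, d]], det(A) = a*d - b*c.
det(A) = (0)*(0) - (3)*(1) = 0 - 3 = -3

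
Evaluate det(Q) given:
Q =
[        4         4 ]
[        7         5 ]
det(Q) = -8

For a 2×2 matrix [[a, b], [c, d]], det = a*d - b*c.
det(Q) = (4)*(5) - (4)*(7) = 20 - 28 = -8.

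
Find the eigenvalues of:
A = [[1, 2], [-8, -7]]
λ = -3, -3

Solve det(A - λI) = 0. For a 2×2 matrix this is λ² - (trace)λ + det = 0.
trace(A) = 1 - 7 = -6.
det(A) = (1)*(-7) - (2)*(-8) = -7 + 16 = 9.
Characteristic equation: λ² - (-6)λ + (9) = 0.
Discriminant: (-6)² - 4*(9) = 36 - 36 = 0.
Roots: λ = (-6 ± √0) / 2 = -3, -3.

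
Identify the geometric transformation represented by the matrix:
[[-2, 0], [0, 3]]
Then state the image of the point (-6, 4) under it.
non-uniform scaling by (-2, 3); image of (-6, 4) is (12, 12)

This is diagonal with distinct entries, so it scales the x-axis by -2 and the y-axis by 3.
The matrix [[-2, 0], [0, 3]] represents: non-uniform scaling by (-2, 3).
Applying it to (-6, 4): [-2·-6 + 0·4, 0·-6 + 3·4] = (12, 12).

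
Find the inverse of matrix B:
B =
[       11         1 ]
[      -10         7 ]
det(B) = 87
B⁻¹ =
[     7/87     -1/87 ]
[    10/87     11/87 ]

For a 2×2 matrix B = [[a, b], [c, d]] with det(B) ≠ 0, B⁻¹ = (1/det(B)) * [[d, -b], [-c, a]].
det(B) = (11)*(7) - (1)*(-10) = 77 + 10 = 87.
B⁻¹ = (1/87) * [[7, -1], [10, 11]].
Dividing each entry by 87 and reducing:
B⁻¹ =
[     7/87     -1/87 ]
[    10/87     11/87 ]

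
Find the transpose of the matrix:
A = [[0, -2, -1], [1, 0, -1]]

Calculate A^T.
[[0, 1], [-2, 0], [-1, -1]]

The transpose sends entry (i,j) to (j,i); rows become columns.
Row 0 of A: [0, -2, -1] -> column 0 of A^T.
Row 1 of A: [1, 0, -1] -> column 1 of A^T.
A^T = [[0, 1], [-2, 0], [-1, -1]]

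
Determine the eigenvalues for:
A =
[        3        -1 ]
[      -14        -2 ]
λ = -4, 5

Solve det(A - λI) = 0. For a 2×2 matrix the characteristic equation is λ² - (trace)λ + det = 0.
trace(A) = a + d = 3 - 2 = 1.
det(A) = a*d - b*c = (3)*(-2) - (-1)*(-14) = -6 - 14 = -20.
Characteristic equation: λ² - (1)λ + (-20) = 0.
Discriminant = (1)² - 4*(-20) = 1 + 80 = 81.
λ = (1 ± √81) / 2 = (1 ± 9) / 2 = -4, 5.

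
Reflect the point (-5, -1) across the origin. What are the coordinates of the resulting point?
(5, 1)

Reflection across origin: (-5, -1) → (5, 1)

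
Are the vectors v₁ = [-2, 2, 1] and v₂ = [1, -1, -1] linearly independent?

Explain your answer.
Yes, linearly independent

Two vectors are linearly dependent iff one is a scalar multiple of the other.
No single scalar k satisfies v₂ = k·v₁ (the ratios of corresponding entries disagree), so v₁ and v₂ are linearly independent.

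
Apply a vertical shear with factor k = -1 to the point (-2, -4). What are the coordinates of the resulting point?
(-2, -2)

Shear matrix for vertical shear with factor k = -1:
[[1, 0], [-1, 1]]
Result: (-2, -4) → (-2, -2)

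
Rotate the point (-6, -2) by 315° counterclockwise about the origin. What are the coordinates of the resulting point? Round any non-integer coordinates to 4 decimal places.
(-5.6569, 2.8284)

Rotation matrix R(θ) = [[cos θ, -sin θ], [sin θ, cos θ]]; for θ = 315°:
R = [[√2/2, √2/2], [-√2/2, √2/2]]
Result: R × [-6, -2]ᵀ = [√2/2·-6 + (√2/2)·-2, -√2/2·-6 + (√2/2)·-2]ᵀ = (-5.6569, 2.8284)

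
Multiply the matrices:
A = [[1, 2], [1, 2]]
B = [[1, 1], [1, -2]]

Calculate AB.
[[3, -3], [3, -3]]

Each entry (i,j) of AB = sum over k of A[i][k]*B[k][j].
(AB)[0][0] = (1)*(1) + (2)*(1) = 3
(AB)[0][1] = (1)*(1) + (2)*(-2) = -3
(AB)[1][0] = (1)*(1) + (2)*(1) = 3
(AB)[1][1] = (1)*(1) + (2)*(-2) = -3
AB = [[3, -3], [3, -3]]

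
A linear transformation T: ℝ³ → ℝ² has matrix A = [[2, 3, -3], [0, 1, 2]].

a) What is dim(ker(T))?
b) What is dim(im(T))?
dim(ker) = 1, dim(im) = 2

The two rows are not scalar multiples of one another (no single k satisfies row 2 = k × row 1), so they are linearly independent.
Thus rank(A) = 2.
dim(im(T)) = rank(A) = 2.
By the rank-nullity theorem applied to T: ℝ³ → ℝ², rank(A) + nullity(A) = 3 (the domain dimension), so dim(ker(T)) = 3 - 2 = 1.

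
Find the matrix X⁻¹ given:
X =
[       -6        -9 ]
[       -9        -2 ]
det(X) = -69
X⁻¹ =
[     2/69     -3/23 ]
[    -3/23      2/23 ]

For a 2×2 matrix X = [[a, b], [c, d]] with det(X) ≠ 0, X⁻¹ = (1/det(X)) * [[d, -b], [-c, a]].
det(X) = (-6)*(-2) - (-9)*(-9) = 12 - 81 = -69.
X⁻¹ = (1/-69) * [[-2, 9], [9, -6]].
Dividing each entry by -69 and reducing:
X⁻¹ =
[     2/69     -3/23 ]
[    -3/23      2/23 ]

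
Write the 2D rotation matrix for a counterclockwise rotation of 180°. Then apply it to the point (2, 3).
R = [[-1, 0], [0, -1]]; R·(2, 3) = (-2, -3)

Rotation matrix formula: R(θ) = [[cos θ, -sin θ], [sin θ, cos θ]]
For θ = 180°:
cos(180°) = -1
sin(180°) = 0
R = [[-1, 0], [0, -1]]
Apply to (2, 3): [-1·2 + (0)·3, 0·2 + -1·3] = (-2, -3)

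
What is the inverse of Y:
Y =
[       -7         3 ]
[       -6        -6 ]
det(Y) = 60
Y⁻¹ =
[    -1/10     -1/20 ]
[     1/10     -7/60 ]

For a 2×2 matrix Y = [[a, b], [c, d]] with det(Y) ≠ 0, Y⁻¹ = (1/det(Y)) * [[d, -b], [-c, a]].
det(Y) = (-7)*(-6) - (3)*(-6) = 42 + 18 = 60.
Y⁻¹ = (1/60) * [[-6, -3], [6, -7]].
Dividing each entry by 60 and reducing:
Y⁻¹ =
[    -1/10     -1/20 ]
[     1/10     -7/60 ]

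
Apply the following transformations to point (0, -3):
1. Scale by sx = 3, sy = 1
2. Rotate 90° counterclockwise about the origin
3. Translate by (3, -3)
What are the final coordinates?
(6, -3)

Step 1: Scale → (0, -3)
Step 2: Rotate 90° → (3, 0)
Step 3: Translate → (6, -3)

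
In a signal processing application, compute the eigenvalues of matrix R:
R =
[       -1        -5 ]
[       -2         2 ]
λ = -3, 4

Solve det(R - λI) = 0. For a 2×2 matrix the characteristic equation is λ² - (trace)λ + det = 0.
trace(R) = a + d = -1 + 2 = 1.
det(R) = a*d - b*c = (-1)*(2) - (-5)*(-2) = -2 - 10 = -12.
Characteristic equation: λ² - (1)λ + (-12) = 0.
Discriminant = (1)² - 4*(-12) = 1 + 48 = 49.
λ = (1 ± √49) / 2 = (1 ± 7) / 2 = -3, 4.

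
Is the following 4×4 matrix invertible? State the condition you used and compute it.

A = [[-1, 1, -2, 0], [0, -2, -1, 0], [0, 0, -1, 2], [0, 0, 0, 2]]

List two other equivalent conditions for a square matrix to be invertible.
Yes, invertible; det(A) = -4 ≠ 0. Equivalent conditions: rank(A) = 4; Ax = 0 has only the trivial solution; 0 is not an eigenvalue; the columns of A are linearly independent.

To check invertibility, compute det(A).
The given matrix is triangular, so det(A) equals the product of its diagonal entries = -4 ≠ 0.
Since det(A) ≠ 0, A is invertible.
Equivalent conditions for a square matrix A to be invertible:
- rank(A) = 4 (full rank).
- The homogeneous system Ax = 0 has only the trivial solution x = 0.
- 0 is not an eigenvalue of A.
- The columns (equivalently rows) of A are linearly independent.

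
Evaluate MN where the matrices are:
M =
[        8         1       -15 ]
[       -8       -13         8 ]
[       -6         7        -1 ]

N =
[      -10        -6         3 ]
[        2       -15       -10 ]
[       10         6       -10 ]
MN =
[     -228      -153       164 ]
[      134       291        26 ]
[       64       -75       -78 ]

Matrix multiplication: (MN)[i][j] = sum over k of M[i][k] * N[k][j].
  (MN)[0][0] = (8)*(-10) + (1)*(2) + (-15)*(10) = -228
  (MN)[0][1] = (8)*(-6) + (1)*(-15) + (-15)*(6) = -153
  (MN)[0][2] = (8)*(3) + (1)*(-10) + (-15)*(-10) = 164
  (MN)[1][0] = (-8)*(-10) + (-13)*(2) + (8)*(10) = 134
  (MN)[1][1] = (-8)*(-6) + (-13)*(-15) + (8)*(6) = 291
  (MN)[1][2] = (-8)*(3) + (-13)*(-10) + (8)*(-10) = 26
  (MN)[2][0] = (-6)*(-10) + (7)*(2) + (-1)*(10) = 64
  (MN)[2][1] = (-6)*(-6) + (7)*(-15) + (-1)*(6) = -75
  (MN)[2][2] = (-6)*(3) + (7)*(-10) + (-1)*(-10) = -78
MN =
[     -228      -153       164 ]
[      134       291        26 ]
[       64       -75       -78 ]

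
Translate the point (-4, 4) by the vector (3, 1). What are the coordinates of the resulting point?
(-1, 5)

Translation by (3, 1):
x' = -4 + 3 = -1
y' = 4 + 1 = 5
Homogeneous matrix: [[1, 0, 3], [0, 1, 1], [0, 0, 1]]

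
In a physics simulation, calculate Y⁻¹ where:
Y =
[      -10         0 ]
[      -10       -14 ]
det(Y) = 140
Y⁻¹ =
[    -1/10         0 ]
[     1/14     -1/14 ]

For a 2×2 matrix Y = [[a, b], [c, d]] with det(Y) ≠ 0, Y⁻¹ = (1/det(Y)) * [[d, -b], [-c, a]].
det(Y) = (-10)*(-14) - (0)*(-10) = 140 - 0 = 140.
Y⁻¹ = (1/140) * [[-14, 0], [10, -10]].
Dividing each entry by 140 and reducing:
Y⁻¹ =
[    -1/10         0 ]
[     1/14     -1/14 ]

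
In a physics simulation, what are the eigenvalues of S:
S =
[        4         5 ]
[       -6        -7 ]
λ = -2, -1

Solve det(S - λI) = 0. For a 2×2 matrix the characteristic equation is λ² - (trace)λ + det = 0.
trace(S) = a + d = 4 - 7 = -3.
det(S) = a*d - b*c = (4)*(-7) - (5)*(-6) = -28 + 30 = 2.
Characteristic equation: λ² - (-3)λ + (2) = 0.
Discriminant = (-3)² - 4*(2) = 9 - 8 = 1.
λ = (-3 ± √1) / 2 = (-3 ± 1) / 2 = -2, -1.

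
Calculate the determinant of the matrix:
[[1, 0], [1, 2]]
2

For a 2×2 matrix [[a, b], [c, d]], det = ad - bc
det = (1)(2) - (0)(1) = 2 - 0 = 2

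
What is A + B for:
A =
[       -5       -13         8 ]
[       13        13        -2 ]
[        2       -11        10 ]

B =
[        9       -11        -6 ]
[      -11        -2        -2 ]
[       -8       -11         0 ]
A + B =
[        4       -24         2 ]
[        2        11        -4 ]
[       -6       -22        10 ]

Matrix addition is elementwise: (A+B)[i][j] = A[i][j] + B[i][j].
  (A+B)[0][0] = (-5) + (9) = 4
  (A+B)[0][1] = (-13) + (-11) = -24
  (A+B)[0][2] = (8) + (-6) = 2
  (A+B)[1][0] = (13) + (-11) = 2
  (A+B)[1][1] = (13) + (-2) = 11
  (A+B)[1][2] = (-2) + (-2) = -4
  (A+B)[2][0] = (2) + (-8) = -6
  (A+B)[2][1] = (-11) + (-11) = -22
  (A+B)[2][2] = (10) + (0) = 10
A + B =
[        4       -24         2 ]
[        2        11        -4 ]
[       -6       -22        10 ]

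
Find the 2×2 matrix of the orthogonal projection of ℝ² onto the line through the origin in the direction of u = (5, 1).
[[25/26, 5/26], [5/26, 1/26]]

The orthogonal projection onto the line spanned by a nonzero vector u = (a, b) has matrix P = (u uᵀ) / (uᵀ u) = (1/(a² + b²)) · [[a², ab], [ab, b²]].
Here u = (5, 1), so a² + b² = 25 + 1 = 26.
P = (1/26) · [[25, 5], [5, 1]] = [[25/26, 5/26], [5/26, 1/26]].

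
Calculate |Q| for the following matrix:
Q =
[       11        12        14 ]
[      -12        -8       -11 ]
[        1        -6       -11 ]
det(Q) = -354

Expand along row 0 (cofactor expansion): det(Q) = a*(e*i - f*h) - b*(d*i - f*g) + c*(d*h - e*g), where the 3×3 is [[a, b, c], [d, e, f], [g, h, i]].
Minor M_00 = (-8)*(-11) - (-11)*(-6) = 88 - 66 = 22.
Minor M_01 = (-12)*(-11) - (-11)*(1) = 132 + 11 = 143.
Minor M_02 = (-12)*(-6) - (-8)*(1) = 72 + 8 = 80.
det(Q) = (11)*(22) - (12)*(143) + (14)*(80) = 242 - 1716 + 1120 = -354.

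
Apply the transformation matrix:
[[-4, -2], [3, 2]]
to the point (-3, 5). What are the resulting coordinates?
(2, 1)

Matrix multiplication:
[[-4, -2], [3, 2]] × [-3, 5]ᵀ
= [-4×-3 + -2×5, 3×-3 + 2×5]ᵀ
= [2.0000, 1.0000]ᵀ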